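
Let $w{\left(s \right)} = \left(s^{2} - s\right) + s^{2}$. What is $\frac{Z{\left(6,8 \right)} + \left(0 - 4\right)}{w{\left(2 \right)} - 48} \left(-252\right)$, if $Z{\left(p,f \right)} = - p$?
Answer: $-60$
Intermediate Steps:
$w{\left(s \right)} = - s + 2 s^{2}$
$\frac{Z{\left(6,8 \right)} + \left(0 - 4\right)}{w{\left(2 \right)} - 48} \left(-252\right) = \frac{\left(-1\right) 6 + \left(0 - 4\right)}{2 \left(-1 + 2 \cdot 2\right) - 48} \left(-252\right) = \frac{-6 - 4}{2 \left(-1 + 4\right) - 48} \left(-252\right) = - \frac{10}{2 \cdot 3 - 48} \left(-252\right) = - \frac{10}{6 - 48} \left(-252\right) = - \frac{10}{-42} \left(-252\right) = \left(-10\right) \left(- \frac{1}{42}\right) \left(-252\right) = \frac{5}{21} \left(-252\right) = -60$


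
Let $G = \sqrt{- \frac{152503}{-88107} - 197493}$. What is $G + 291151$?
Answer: $291151 + \frac{4 i \sqrt{95818362793221}}{88107} \approx 2.9115 \cdot 10^{5} + 444.4 i$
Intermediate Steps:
$G = \frac{4 i \sqrt{95818362793221}}{88107}$ ($G = \sqrt{\left(-152503\right) \left(- \frac{1}{88107}\right) - 197493} = \sqrt{\frac{152503}{88107} - 197493} = \sqrt{- \frac{17400363248}{88107}} = \frac{4 i \sqrt{95818362793221}}{88107} \approx 444.4 i$)
$G + 291151 = \frac{4 i \sqrt{95818362793221}}{88107} + 291151 = 291151 + \frac{4 i \sqrt{95818362793221}}{88107}$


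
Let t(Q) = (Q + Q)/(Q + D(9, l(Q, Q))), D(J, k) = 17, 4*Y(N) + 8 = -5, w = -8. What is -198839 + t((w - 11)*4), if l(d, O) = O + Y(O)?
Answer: -11731349/59 ≈ -1.9884e+5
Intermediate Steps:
Y(N) = -13/4 (Y(N) = -2 + (¼)*(-5) = -2 - 5/4 = -13/4)
l(d, O) = -13/4 + O (l(d, O) = O - 13/4 = -13/4 + O)
t(Q) = 2*Q/(17 + Q) (t(Q) = (Q + Q)/(Q + 17) = (2*Q)/(17 + Q) = 2*Q/(17 + Q))
-198839 + t((w - 11)*4) = -198839 + 2*((-8 - 11)*4)/(17 + (-8 - 11)*4) = -198839 + 2*(-19*4)/(17 - 19*4) = -198839 + 2*(-76)/(17 - 76) = -198839 + 2*(-76)/(-59) = -198839 + 2*(-76)*(-1/59) = -198839 + 152/59 = -11731349/59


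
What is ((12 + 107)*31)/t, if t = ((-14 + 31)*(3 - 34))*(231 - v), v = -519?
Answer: -7/750 ≈ -0.0093333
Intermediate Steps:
t = -395250 (t = ((-14 + 31)*(3 - 34))*(231 - 1*(-519)) = (17*(-31))*(231 + 519) = -527*750 = -395250)
((12 + 107)*31)/t = ((12 + 107)*31)/(-395250) = (119*31)*(-1/395250) = 3689*(-1/395250) = -7/750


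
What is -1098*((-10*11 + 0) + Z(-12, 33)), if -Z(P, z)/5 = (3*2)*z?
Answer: 1207800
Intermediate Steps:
Z(P, z) = -30*z (Z(P, z) = -5*3*2*z = -30*z)
-1098*((-10*11 + 0) + Z(-12, 33)) = -1098*((-10*11 + 0) - 30*33) = -1098*((-110 + 0) - 990) = -1098*(-110 - 990) = -1098*(-1100) = 1207800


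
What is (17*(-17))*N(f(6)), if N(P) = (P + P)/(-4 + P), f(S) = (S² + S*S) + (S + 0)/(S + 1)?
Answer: -147390/241 ≈ -611.58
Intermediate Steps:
f(S) = 2*S² + S/(1 + S) (f(S) = (S² + S²) + S/(1 + S) = 2*S² + S/(1 + S))
N(P) = 2*P/(-4 + P) (N(P) = (2*P)/(-4 + P) = 2*P/(-4 + P))
(17*(-17))*N(f(6)) = (17*(-17))*(2*(6*(1 + 2*6 + 2*6²)/(1 + 6))/(-4 + 6*(1 + 2*6 + 2*6²)/(1 + 6))) = -578*6*(1 + 12 + 2*36)/7/(-4 + 6*(1 + 12 + 2*36)/7) = -578*6*(⅐)*(1 + 12 + 72)/(-4 + 6*(⅐)*(1 + 12 + 72)) = -578*6*(⅐)*85/(-4 + 6*(⅐)*85) = -578*510/(7*(-4 + 510/7)) = -578*510/(7*482/7) = -578*510*7/(7*482) = -289*510/241 = -147390/241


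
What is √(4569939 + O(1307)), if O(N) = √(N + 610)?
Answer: √(4569939 + 3*√213) ≈ 2137.8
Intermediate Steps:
O(N) = √(610 + N)
√(4569939 + O(1307)) = √(4569939 + √(610 + 1307)) = √(4569939 + √1917) = √(4569939 + 3*√213)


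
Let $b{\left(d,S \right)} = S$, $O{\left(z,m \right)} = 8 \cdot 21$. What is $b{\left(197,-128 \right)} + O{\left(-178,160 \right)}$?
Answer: $40$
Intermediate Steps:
$O{\left(z,m \right)} = 168$
$b{\left(197,-128 \right)} + O{\left(-178,160 \right)} = -128 + 168 = 40$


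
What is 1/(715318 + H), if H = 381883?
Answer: 1/1097201 ≈ 9.1141e-7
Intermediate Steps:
1/(715318 + H) = 1/(715318 + 381883) = 1/1097201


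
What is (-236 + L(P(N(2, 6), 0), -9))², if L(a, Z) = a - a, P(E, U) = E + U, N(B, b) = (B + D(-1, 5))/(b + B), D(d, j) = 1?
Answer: 55696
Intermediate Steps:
N(B, b) = (1 + B)/(B + b) (N(B, b) = (B + 1)/(b + B) = (1 + B)/(B + b))
L(a, Z) = 0
(-236 + L(P(N(2, 6), 0), -9))² = (-236 + 0)² = (-236)² = 55696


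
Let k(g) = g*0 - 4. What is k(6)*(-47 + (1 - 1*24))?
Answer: 280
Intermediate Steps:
k(g) = -4 (k(g) = 0 - 4 = -4)
k(6)*(-47 + (1 - 1*24)) = -4*(-47 + (1 - 1*24)) = -4*(-47 + (1 - 24)) = -4*(-47 - 23) = -4*(-70) = 280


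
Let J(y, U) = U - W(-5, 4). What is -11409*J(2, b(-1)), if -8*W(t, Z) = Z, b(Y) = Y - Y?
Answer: -11409/2 ≈ -5704.5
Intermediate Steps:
b(Y) = 0
W(t, Z) = -Z/8
J(y, U) = 1/2 + U (J(y, U) = U - (-1)*4/8 = U - 1*(-1/2) = U + 1/2 = 1/2 + U)
-11409*J(2, b(-1)) = -11409*(1/2 + 0) = -11409*1/2 = -11409/2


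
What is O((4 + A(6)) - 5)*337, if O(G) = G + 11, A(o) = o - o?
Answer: 3370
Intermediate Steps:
A(o) = 0
O(G) = 11 + G
O((4 + A(6)) - 5)*337 = (11 + ((4 + 0) - 5))*337 = (11 + (4 - 5))*337 = (11 - 1)*337 = 10*337 = 3370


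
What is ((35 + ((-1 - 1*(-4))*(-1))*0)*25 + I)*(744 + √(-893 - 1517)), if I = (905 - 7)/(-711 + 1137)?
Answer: 46332352/71 + 186824*I*√2410/213 ≈ 6.5257e+5 + 43059.0*I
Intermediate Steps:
I = 449/213 (I = 898/426 = 898*(1/426) = 449/213 ≈ 2.1080)
((35 + ((-1 - 1*(-4))*(-1))*0)*25 + I)*(744 + √(-893 - 1517)) = ((35 + ((-1 - 1*(-4))*(-1))*0)*25 + 449/213)*(744 + √(-893 - 1517)) = ((35 + ((-1 + 4)*(-1))*0)*25 + 449/213)*(744 + √(-2410)) = ((35 + (3*(-1))*0)*25 + 449/213)*(744 + I*√2410) = ((35 - 3*0)*25 + 449/213)*(744 + I*√2410) = ((35 + 0)*25 + 449/213)*(744 + I*√2410) = (35*25 + 449/213)*(744 + I*√2410) = (875 + 449/213)*(744 + I*√2410) = 186824*(744 + I*√2410)/213 = 46332352/71 + 186824*I*√2410/213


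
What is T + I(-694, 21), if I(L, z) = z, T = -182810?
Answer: -182789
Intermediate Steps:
T + I(-694, 21) = -182810 + 21 = -182789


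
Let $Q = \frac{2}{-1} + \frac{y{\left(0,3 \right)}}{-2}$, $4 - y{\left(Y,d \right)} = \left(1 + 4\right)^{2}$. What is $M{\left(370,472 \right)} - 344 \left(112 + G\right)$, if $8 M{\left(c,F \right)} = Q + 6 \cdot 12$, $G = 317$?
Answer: $- \frac{2361055}{16} \approx -1.4757 \cdot 10^{5}$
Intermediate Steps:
$y{\left(Y,d \right)} = -21$ ($y{\left(Y,d \right)} = 4 - \left(1 + 4\right)^{2} = 4 - 5^{2} = 4 - 25 = -21$)
$Q = \frac{17}{2}$ ($Q = \frac{2}{-1} - \frac{21}{-2} = 2 \left(-1\right) - - \frac{21}{2} = -2 + \frac{21}{2} = \frac{17}{2} \approx 8.5$)
$M{\left(c,F \right)} = \frac{161}{16}$ ($M{\left(c,F \right)} = \frac{\frac{17}{2} + 6 \cdot 12}{8} = \frac{\frac{17}{2} + 72}{8} = \frac{1}{8} \cdot \frac{161}{2} = \frac{161}{16}$)
$M{\left(370,472 \right)} - 344 \left(112 + G\right) = \frac{161}{16} - 344 \left(112 + 317\right) = \frac{161}{16} - 147576 = - \frac{2361055}{16}$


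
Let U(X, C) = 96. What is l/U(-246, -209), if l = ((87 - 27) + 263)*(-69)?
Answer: -7429/32 ≈ -232.16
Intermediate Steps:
l = -22287 (l = (60 + 263)*(-69) = 323*(-69) = -22287)
l/U(-246, -209) = -22287/96 = -22287*1/96 = -7429/32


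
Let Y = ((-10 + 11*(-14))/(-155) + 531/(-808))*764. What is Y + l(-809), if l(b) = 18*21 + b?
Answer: -3905073/31310 ≈ -124.72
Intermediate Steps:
l(b) = 378 + b
Y = 9589537/31310 (Y = ((-10 - 154)*(-1/155) + 531*(-1/808))*764 = (-164*(-1/155) - 531/808)*764 = (164/155 - 531/808)*764 = (50207/125240)*764 = 9589537/31310 ≈ 306.28)
Y + l(-809) = 9589537/31310 + (378 - 809) = 9589537/31310 - 431 = -3905073/31310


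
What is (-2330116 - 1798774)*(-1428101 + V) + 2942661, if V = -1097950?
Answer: 10429789656051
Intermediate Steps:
(-2330116 - 1798774)*(-1428101 + V) + 2942661 = (-2330116 - 1798774)*(-1428101 - 1097950) + 2942661 = -4128890*(-2526051) + 2942661 = 10429786713390 + 2942661 = 10429789656051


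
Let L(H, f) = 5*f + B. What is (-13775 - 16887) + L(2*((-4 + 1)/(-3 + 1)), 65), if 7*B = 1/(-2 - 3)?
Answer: -1061796/35 ≈ -30337.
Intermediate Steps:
B = -1/35 (B = 1/(7*(-2 - 3)) = (⅐)/(-5) = (⅐)*(-⅕) = -1/35 ≈ -0.028571)
L(H, f) = -1/35 + 5*f (L(H, f) = 5*f - 1/35 = -1/35 + 5*f)
(-13775 - 16887) + L(2*((-4 + 1)/(-3 + 1)), 65) = (-13775 - 16887) + (-1/35 + 5*65) = -30662 + (-1/35 + 325) = -30662 + 11374/35 = -1061796/35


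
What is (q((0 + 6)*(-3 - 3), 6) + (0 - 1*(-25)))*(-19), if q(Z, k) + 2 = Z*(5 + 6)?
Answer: 7087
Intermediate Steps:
q(Z, k) = -2 + 11*Z (q(Z, k) = -2 + Z*(5 + 6) = -2 + Z*11 = -2 + 11*Z)
(q((0 + 6)*(-3 - 3), 6) + (0 - 1*(-25)))*(-19) = ((-2 + 11*((0 + 6)*(-3 - 3))) + (0 - 1*(-25)))*(-19) = ((-2 + 11*(6*(-6))) + (0 + 25))*(-19) = ((-2 + 11*(-36)) + 25)*(-19) = ((-2 - 396) + 25)*(-19) = (-398 + 25)*(-19) = -373*(-19) = 7087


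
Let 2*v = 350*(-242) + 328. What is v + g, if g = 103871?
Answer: 61685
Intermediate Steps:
v = -42186 (v = (350*(-242) + 328)/2 = (-84700 + 328)/2 = (½)*(-84372) = -42186)
v + g = -42186 + 103871 = 61685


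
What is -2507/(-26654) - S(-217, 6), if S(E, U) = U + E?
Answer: 5626501/26654 ≈ 211.09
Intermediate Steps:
S(E, U) = E + U
-2507/(-26654) - S(-217, 6) = -2507/(-26654) - (-217 + 6) = -2507*(-1/26654) - 1*(-211) = 2507/26654 + 211 = 5626501/26654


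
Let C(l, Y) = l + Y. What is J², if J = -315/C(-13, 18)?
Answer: 3969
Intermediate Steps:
C(l, Y) = Y + l
J = -63 (J = -315/(18 - 13) = -315/5 = -315*⅕ = -63)
J² = (-63)² = 3969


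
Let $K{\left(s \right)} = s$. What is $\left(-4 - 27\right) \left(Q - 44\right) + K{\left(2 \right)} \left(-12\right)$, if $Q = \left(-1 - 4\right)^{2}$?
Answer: $565$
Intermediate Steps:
$Q = 25$ ($Q = \left(-5\right)^{2} = 25$)
$\left(-4 - 27\right) \left(Q - 44\right) + K{\left(2 \right)} \left(-12\right) = \left(-4 - 27\right) \left(25 - 44\right) + 2 \left(-12\right) = \left(-31\right) \left(-19\right) - 24 = 589 - 24 = 565$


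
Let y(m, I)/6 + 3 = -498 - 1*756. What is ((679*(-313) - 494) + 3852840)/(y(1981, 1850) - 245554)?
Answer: -214107/14888 ≈ -14.381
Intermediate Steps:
y(m, I) = -7542 (y(m, I) = -18 + 6*(-498 - 1*756) = -18 + 6*(-498 - 756) = -18 + 6*(-1254) = -18 - 7524 = -7542)
((679*(-313) - 494) + 3852840)/(y(1981, 1850) - 245554) = ((679*(-313) - 494) + 3852840)/(-7542 - 245554) = ((-212527 - 494) + 3852840)/(-253096) = (-213021 + 3852840)*(-1/253096) = 3639819*(-1/253096) = -214107/14888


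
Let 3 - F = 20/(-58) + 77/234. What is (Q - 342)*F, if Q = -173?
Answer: -10539475/6786 ≈ -1553.1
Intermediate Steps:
F = 20465/6786 (F = 3 - (20/(-58) + 77/234) = 3 - (20*(-1/58) + 77*(1/234)) = 3 - (-10/29 + 77/234) = 3 - 1*(-107/6786) = 3 + 107/6786 = 20465/6786 ≈ 3.0158)
(Q - 342)*F = (-173 - 342)*(20465/6786) = -515*20465/6786 = -10539475/6786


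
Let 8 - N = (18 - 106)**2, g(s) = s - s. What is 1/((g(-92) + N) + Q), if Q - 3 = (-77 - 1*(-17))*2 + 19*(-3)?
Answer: -1/7910 ≈ -0.00012642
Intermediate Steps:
g(s) = 0
N = -7736 (N = 8 - (18 - 106)**2 = 8 - 1*(-88)**2 = 8 - 1*7744 = 8 - 7744 = -7736)
Q = -174 (Q = 3 + ((-77 - 1*(-17))*2 + 19*(-3)) = 3 + ((-77 + 17)*2 - 57) = 3 + (-60*2 - 57) = 3 + (-120 - 57) = 3 - 177 = -174)
1/((g(-92) + N) + Q) = 1/((0 - 7736) - 174) = 1/(-7736 - 174) = 1/(-7910) = -1/7910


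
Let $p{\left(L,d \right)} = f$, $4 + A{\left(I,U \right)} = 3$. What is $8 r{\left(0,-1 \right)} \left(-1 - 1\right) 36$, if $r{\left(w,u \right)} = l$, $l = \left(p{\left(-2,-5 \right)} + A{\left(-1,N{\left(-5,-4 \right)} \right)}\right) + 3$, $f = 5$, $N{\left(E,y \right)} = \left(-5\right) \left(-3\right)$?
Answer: $-4032$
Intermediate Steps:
$N{\left(E,y \right)} = 15$
$A{\left(I,U \right)} = -1$ ($A{\left(I,U \right)} = -4 + 3 = -1$)
$p{\left(L,d \right)} = 5$
$l = 7$ ($l = \left(5 - 1\right) + 3 = 4 + 3 = 7$)
$r{\left(w,u \right)} = 7$
$8 r{\left(0,-1 \right)} \left(-1 - 1\right) 36 = 8 \cdot 7 \left(-1 - 1\right) 36 = 8 \cdot 7 \left(-2\right) 36 = 8 \left(-14\right) 36 = \left(-112\right) 36 = -4032$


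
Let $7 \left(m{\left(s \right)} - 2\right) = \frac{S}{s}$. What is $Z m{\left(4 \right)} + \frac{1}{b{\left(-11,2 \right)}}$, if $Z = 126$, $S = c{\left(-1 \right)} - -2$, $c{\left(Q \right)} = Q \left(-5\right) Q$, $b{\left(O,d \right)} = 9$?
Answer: $\frac{4295}{18} \approx 238.61$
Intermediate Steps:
$c{\left(Q \right)} = - 5 Q^{2}$ ($c{\left(Q \right)} = - 5 Q Q = - 5 Q^{2}$)
$S = -3$ ($S = - 5 \left(-1\right)^{2} - -2 = \left(-5\right) 1 + 2 = -5 + 2 = -3$)
$m{\left(s \right)} = 2 - \frac{3}{7 s}$ ($m{\left(s \right)} = 2 + \frac{\left(-3\right) \frac{1}{s}}{7} = 2 - \frac{3}{7 s}$)
$Z m{\left(4 \right)} + \frac{1}{b{\left(-11,2 \right)}} = 126 \left(2 - \frac{3}{7 \cdot 4}\right) + \frac{1}{9} = 126 \left(2 - \frac{3}{28}\right) + \frac{1}{9} = 126 \cdot \frac{53}{28} + \frac{1}{9} = \frac{477}{2} + \frac{1}{9} = \frac{4295}{18}$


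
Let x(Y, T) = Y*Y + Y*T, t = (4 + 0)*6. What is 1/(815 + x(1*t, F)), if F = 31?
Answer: 1/2135 ≈ 0.00046838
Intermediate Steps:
t = 24 (t = 4*6 = 24)
x(Y, T) = Y**2 + T*Y
1/(815 + x(1*t, F)) = 1/(815 + (1*24)*(31 + 1*24)) = 1/(815 + 24*(31 + 24)) = 1/(815 + 24*55) = 1/(815 + 1320) = 1/2135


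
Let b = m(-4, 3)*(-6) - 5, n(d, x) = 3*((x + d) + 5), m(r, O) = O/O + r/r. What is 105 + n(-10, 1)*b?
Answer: 309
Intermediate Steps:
m(r, O) = 2 (m(r, O) = 1 + 1 = 2)
n(d, x) = 15 + 3*d + 3*x (n(d, x) = 3*((d + x) + 5) = 3*(5 + d + x) = 15 + 3*d + 3*x)
b = -17 (b = 2*(-6) - 5 = -12 - 5 = -17)
105 + n(-10, 1)*b = 105 + (15 + 3*(-10) + 3*1)*(-17) = 105 + (15 - 30 + 3)*(-17) = 105 - 12*(-17) = 105 + 204 = 309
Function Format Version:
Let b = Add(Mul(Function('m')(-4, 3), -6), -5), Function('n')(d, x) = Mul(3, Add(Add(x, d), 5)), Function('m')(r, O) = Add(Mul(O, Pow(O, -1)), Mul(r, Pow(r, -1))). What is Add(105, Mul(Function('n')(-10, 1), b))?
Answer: 309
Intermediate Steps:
Function('m')(r, O) = 2 (Function('m')(r, O) = Add(1, 1) = 2)
Function('n')(d, x) = Add(15, Mul(3, d), Mul(3, x)) (Function('n')(d, x) = Mul(3, Add(Add(d, x), 5)) = Mul(3, Add(5, d, x)) = Add(15, Mul(3, d), Mul(3, x)))
b = -17 (b = Add(Mul(2, -6), -5) = Add(-12, -5) = -17)
Add(105, Mul(Function('n')(-10, 1), b)) = Add(105, Mul(Add(15, Mul(3, -10), Mul(3, 1)), -17)) = Add(105, Mul(Add(15, -30, 3), -17)) = Add(105, Mul(-12, -17)) = Add(105, 204) = 309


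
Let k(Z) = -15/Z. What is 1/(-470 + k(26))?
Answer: -26/12235 ≈ -0.0021251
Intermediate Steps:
1/(-470 + k(26)) = 1/(-470 - 15/26) = 1/(-12235/26) = -26/12235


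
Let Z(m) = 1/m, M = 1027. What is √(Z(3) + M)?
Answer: √9246/3 ≈ 32.052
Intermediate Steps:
√(Z(3) + M) = √(1/3 + 1027) = √(⅓ + 1027) = √(3082/3) = √9246/3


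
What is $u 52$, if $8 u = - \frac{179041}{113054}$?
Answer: $- \frac{2327533}{226108} \approx -10.294$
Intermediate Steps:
$u = - \frac{179041}{904432}$ ($u = \frac{\left(-179041\right) \frac{1}{113054}}{8} = \frac{1}{8} \left(- \frac{179041}{113054}\right) = - \frac{179041}{904432} \approx -0.19796$)
$u 52 = \left(- \frac{179041}{904432}\right) 52 = - \frac{2327533}{226108}$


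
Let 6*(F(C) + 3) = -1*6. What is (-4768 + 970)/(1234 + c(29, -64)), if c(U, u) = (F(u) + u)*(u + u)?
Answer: -1899/4969 ≈ -0.38217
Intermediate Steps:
F(C) = -4 (F(C) = -3 + (-1*6)/6 = -3 + (⅙)*(-6) = -3 - 1 = -4)
c(U, u) = 2*u*(-4 + u) (c(U, u) = (-4 + u)*(u + u) = (-4 + u)*(2*u) = 2*u*(-4 + u))
(-4768 + 970)/(1234 + c(29, -64)) = (-4768 + 970)/(1234 + 2*(-64)*(-4 - 64)) = -3798/(1234 + 2*(-64)*(-68)) = -3798/(1234 + 8704) = -3798/9938 = -3798*1/9938 = -1899/4969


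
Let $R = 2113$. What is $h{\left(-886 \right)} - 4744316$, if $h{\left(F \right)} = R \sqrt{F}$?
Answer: $-4744316 + 2113 i \sqrt{886} \approx -4.7443 \cdot 10^{6} + 62895.0 i$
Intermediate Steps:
$h{\left(F \right)} = 2113 \sqrt{F}$
$h{\left(-886 \right)} - 4744316 = 2113 \sqrt{-886} - 4744316 = 2113 i \sqrt{886} - 4744316 = -4744316 + 2113 i \sqrt{886}$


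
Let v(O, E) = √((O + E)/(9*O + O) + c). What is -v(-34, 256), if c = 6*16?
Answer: -3*√306170/170 ≈ -9.7646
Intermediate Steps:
c = 96
v(O, E) = √(96 + (E + O)/(10*O)) (v(O, E) = √((O + E)/(9*O + O) + 96) = √((E + O)/((10*O)) + 96) = √((E + O)*(1/(10*O)) + 96) = √((E + O)/(10*O) + 96) = √(96 + (E + O)/(10*O)))
-v(-34, 256) = -√(9610 + 10*256/(-34))/10 = -√(9610 + 10*256*(-1/34))/10 = -√(9610 - 1280/17)/10 = -√(162090/17)/10 = -3*√306170/17/10 = -3*√306170/170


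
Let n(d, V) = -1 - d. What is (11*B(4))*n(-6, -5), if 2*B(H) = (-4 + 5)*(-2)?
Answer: -55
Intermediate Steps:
B(H) = -1 (B(H) = ((-4 + 5)*(-2))/2 = (1*(-2))/2 = (½)*(-2) = -1)
(11*B(4))*n(-6, -5) = (11*(-1))*(-1 - 1*(-6)) = -11*(-1 + 6) = -11*5 = -55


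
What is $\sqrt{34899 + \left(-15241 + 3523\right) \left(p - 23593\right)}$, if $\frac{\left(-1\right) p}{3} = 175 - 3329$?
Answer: $\sqrt{165621957} \approx 12869.0$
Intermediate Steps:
$p = 9462$ ($p = - 3 \left(175 - 3329\right) = \left(-3\right) \left(-3154\right) = 9462$)
$\sqrt{34899 + \left(-15241 + 3523\right) \left(p - 23593\right)} = \sqrt{34899 + \left(-15241 + 3523\right) \left(9462 - 23593\right)} = \sqrt{34899 - -165587058} = \sqrt{34899 + 165587058} = \sqrt{165621957}$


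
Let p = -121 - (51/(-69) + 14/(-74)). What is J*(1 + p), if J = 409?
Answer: -41443970/851 ≈ -48700.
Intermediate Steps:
p = -102181/851 (p = -121 - (51*(-1/69) + 14*(-1/74)) = -121 - (-17/23 - 7/37) = -121 - 1*(-790/851) = -121 + 790/851 = -102181/851 ≈ -120.07)
J*(1 + p) = 409*(1 - 102181/851) = 409*(-101330/851) = -41443970/851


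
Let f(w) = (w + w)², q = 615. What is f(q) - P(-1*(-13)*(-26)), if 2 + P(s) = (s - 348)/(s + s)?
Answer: 511360533/338 ≈ 1.5129e+6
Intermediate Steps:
f(w) = 4*w² (f(w) = (2*w)² = 4*w²)
P(s) = -2 + (-348 + s)/(2*s) (P(s) = -2 + (s - 348)/(s + s) = -2 + (-348 + s)/((2*s)) = -2 + (-348 + s)*(1/(2*s)) = -2 + (-348 + s)/(2*s))
f(q) - P(-1*(-13)*(-26)) = 4*615² - (-3/2 - 174/(-1*(-13)*(-26))) = 4*378225 - (-3/2 - 174/(13*(-26))) = 1512900 - (-3/2 - 174/(-338)) = 1512900 - (-3/2 - 174*(-1/338)) = 1512900 - (-3/2 + 87/169) = 1512900 - 1*(-333/338) = 1512900 + 333/338 = 511360533/338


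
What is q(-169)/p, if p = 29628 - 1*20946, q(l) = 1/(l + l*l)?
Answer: 1/246499344 ≈ 4.0568e-9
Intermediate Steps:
q(l) = 1/(l + l**2)
p = 8682 (p = 29628 - 20946 = 8682)
q(-169)/p = (1/((-169)*(1 - 169)))/8682 = -1/169/(-168)*(1/8682) = -1/169*(-1/168)*(1/8682) = (1/28392)*(1/8682) = 1/246499344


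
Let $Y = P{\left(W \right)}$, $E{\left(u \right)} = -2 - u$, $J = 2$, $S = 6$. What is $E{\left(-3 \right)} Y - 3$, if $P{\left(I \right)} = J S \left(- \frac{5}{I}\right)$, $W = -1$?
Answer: $57$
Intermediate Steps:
$P{\left(I \right)} = - \frac{60}{I}$ ($P{\left(I \right)} = 2 \cdot 6 \left(- \frac{5}{I}\right) = 12 \left(- \frac{5}{I}\right) = - \frac{60}{I}$)
$Y = 60$ ($Y = - \frac{60}{-1} = \left(-60\right) \left(-1\right) = 60$)
$E{\left(-3 \right)} Y - 3 = \left(-2 - -3\right) 60 - 3 = \left(-2 + 3\right) 60 - 3 = 1 \cdot 60 - 3 = 60 - 3 = 57$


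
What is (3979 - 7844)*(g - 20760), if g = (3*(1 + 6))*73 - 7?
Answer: 74339410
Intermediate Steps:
g = 1526 (g = (3*7)*73 - 7 = 21*73 - 7 = 1533 - 7 = 1526)
(3979 - 7844)*(g - 20760) = (3979 - 7844)*(1526 - 20760) = -3865*(-19234) = 74339410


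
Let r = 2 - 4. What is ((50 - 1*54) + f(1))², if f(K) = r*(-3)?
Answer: 4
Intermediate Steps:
r = -2
f(K) = 6 (f(K) = -2*(-3) = 6)
((50 - 1*54) + f(1))² = ((50 - 1*54) + 6)² = ((50 - 54) + 6)² = (-4 + 6)² = 2² = 4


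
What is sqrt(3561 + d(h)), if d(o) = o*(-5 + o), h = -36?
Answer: sqrt(5037) ≈ 70.972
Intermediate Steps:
sqrt(3561 + d(h)) = sqrt(3561 - 36*(-5 - 36)) = sqrt(3561 - 36*(-41)) = sqrt(3561 + 1476) = sqrt(5037)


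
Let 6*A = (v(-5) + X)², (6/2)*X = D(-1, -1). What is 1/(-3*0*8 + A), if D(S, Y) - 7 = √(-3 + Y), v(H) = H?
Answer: 405/578 + 108*I/289 ≈ 0.70069 + 0.3737*I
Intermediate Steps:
D(S, Y) = 7 + √(-3 + Y)
X = 7/3 + 2*I/3 (X = (7 + √(-3 - 1))/3 = (7 + √(-4))/3 = (7 + 2*I)/3 = 7/3 + 2*I/3 ≈ 2.3333 + 0.66667*I)
A = (-8/3 + 2*I/3)²/6 (A = (-5 + (7/3 + 2*I/3))²/6 = (-8/3 + 2*I/3)²/6 ≈ 1.1111 - 0.59259*I)
1/(-3*0*8 + A) = 1/(-3*0*8 + (10/9 - 16*I/27)) = 1/(0*8 + (10/9 - 16*I/27)) = 1/(0 + (10/9 - 16*I/27)) = 1/(10/9 - 16*I/27) = 729*(10/9 + 16*I/27)/1156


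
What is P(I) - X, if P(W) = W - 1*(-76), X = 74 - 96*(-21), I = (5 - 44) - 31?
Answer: -2084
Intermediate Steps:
I = -70 (I = -39 - 31 = -70)
X = 2090 (X = 74 + 2016 = 2090)
P(W) = 76 + W (P(W) = W + 76 = 76 + W)
P(I) - X = (76 - 70) - 1*2090 = 6 - 2090 = -2084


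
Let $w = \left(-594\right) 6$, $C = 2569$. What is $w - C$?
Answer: $-6133$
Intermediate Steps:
$w = -3564$
$w - C = -3564 - 2569 = -6133$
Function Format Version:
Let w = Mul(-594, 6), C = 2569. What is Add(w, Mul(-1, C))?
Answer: -6133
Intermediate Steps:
w = -3564
Add(w, Mul(-1, C)) = Add(-3564, Mul(-1, 2569)) = Add(-3564, -2569) = -6133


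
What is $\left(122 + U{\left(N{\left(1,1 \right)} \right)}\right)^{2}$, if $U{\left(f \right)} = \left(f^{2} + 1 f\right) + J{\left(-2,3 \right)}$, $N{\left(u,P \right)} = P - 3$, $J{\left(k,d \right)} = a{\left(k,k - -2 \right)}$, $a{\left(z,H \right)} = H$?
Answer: $15376$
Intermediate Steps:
$J{\left(k,d \right)} = 2 + k$ ($J{\left(k,d \right)} = k - -2 = k + 2 = 2 + k$)
$N{\left(u,P \right)} = -3 + P$ ($N{\left(u,P \right)} = P - 3 = -3 + P$)
$U{\left(f \right)} = f + f^{2}$ ($U{\left(f \right)} = \left(f^{2} + 1 f\right) + \left(2 - 2\right) = \left(f^{2} + f\right) + 0 = \left(f + f^{2}\right) + 0 = f + f^{2}$)
$\left(122 + U{\left(N{\left(1,1 \right)} \right)}\right)^{2} = \left(122 + \left(-3 + 1\right) \left(1 + \left(-3 + 1\right)\right)\right)^{2} = \left(122 - 2 \left(1 - 2\right)\right)^{2} = \left(122 - -2\right)^{2} = \left(122 + 2\right)^{2} = 124^{2} = 15376$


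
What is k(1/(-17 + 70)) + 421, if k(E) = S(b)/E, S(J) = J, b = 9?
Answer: 898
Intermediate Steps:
k(E) = 9/E
k(1/(-17 + 70)) + 421 = 9/(1/(-17 + 70)) + 421 = 9/(1/53) + 421 = 9*53 + 421 = 477 + 421 = 898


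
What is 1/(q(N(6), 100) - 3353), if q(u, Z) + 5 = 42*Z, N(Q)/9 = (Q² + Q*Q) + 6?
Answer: 1/842 ≈ 0.0011876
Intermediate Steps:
N(Q) = 54 + 18*Q² (N(Q) = 9*((Q² + Q*Q) + 6) = 9*((Q² + Q²) + 6) = 9*(2*Q² + 6) = 9*(6 + 2*Q²) = 54 + 18*Q²)
q(u, Z) = -5 + 42*Z
1/(q(N(6), 100) - 3353) = 1/((-5 + 42*100) - 3353) = 1/((-5 + 4200) - 3353) = 1/(4195 - 3353) = 1/842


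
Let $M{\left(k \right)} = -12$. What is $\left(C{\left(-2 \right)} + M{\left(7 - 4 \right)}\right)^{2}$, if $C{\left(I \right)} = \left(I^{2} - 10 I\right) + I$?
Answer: $100$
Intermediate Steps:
$C{\left(I \right)} = I^{2} - 9 I$
$\left(C{\left(-2 \right)} + M{\left(7 - 4 \right)}\right)^{2} = \left(- 2 \left(-9 - 2\right) - 12\right)^{2} = \left(\left(-2\right) \left(-11\right) - 12\right)^{2} = \left(22 - 12\right)^{2} = 10^{2} = 100$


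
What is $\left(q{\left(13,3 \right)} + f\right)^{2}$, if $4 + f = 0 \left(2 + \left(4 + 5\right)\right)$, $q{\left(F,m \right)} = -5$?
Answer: $81$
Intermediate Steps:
$f = -4$ ($f = -4 + 0 \left(2 + \left(4 + 5\right)\right) = -4 + 0 \left(2 + 9\right) = -4 + 0 \cdot 11 = -4 + 0 = -4$)
$\left(q{\left(13,3 \right)} + f\right)^{2} = \left(-5 - 4\right)^{2} = \left(-9\right)^{2} = 81$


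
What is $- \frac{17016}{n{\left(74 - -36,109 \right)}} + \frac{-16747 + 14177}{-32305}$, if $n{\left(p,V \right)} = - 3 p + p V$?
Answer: $- \frac{25986784}{18833815} \approx -1.3798$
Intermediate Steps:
$n{\left(p,V \right)} = - 3 p + V p$
$- \frac{17016}{n{\left(74 - -36,109 \right)}} + \frac{-16747 + 14177}{-32305} = - \frac{17016}{\left(74 - -36\right) \left(-3 + 109\right)} + \frac{-16747 + 14177}{-32305} = - \frac{17016}{\left(74 + 36\right) 106} - - \frac{514}{6461} = - \frac{17016}{110 \cdot 106} + \frac{514}{6461} = - \frac{17016}{11660} + \frac{514}{6461} = \left(-17016\right) \frac{1}{11660} + \frac{514}{6461} = - \frac{4254}{2915} + \frac{514}{6461} = - \frac{25986784}{18833815}$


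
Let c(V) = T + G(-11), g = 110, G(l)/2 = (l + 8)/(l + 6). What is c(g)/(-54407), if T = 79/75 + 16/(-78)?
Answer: -1997/53046825 ≈ -3.7646e-5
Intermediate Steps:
G(l) = 2*(8 + l)/(6 + l) (G(l) = 2*((l + 8)/(l + 6)) = 2*((8 + l)/(6 + l)) = 2*(8 + l)/(6 + l))
T = 827/975 (T = 79*(1/75) + 16*(-1/78) = 79/75 - 8/39 = 827/975 ≈ 0.84821)
c(V) = 1997/975 (c(V) = 827/975 + 2*(8 - 11)/(6 - 11) = 827/975 + 2*(-3)/(-5) = 827/975 + 2*(-1/5)*(-3) = 827/975 + 6/5 = 1997/975)
c(g)/(-54407) = (1997/975)/(-54407) = (1997/975)*(-1/54407) = -1997/53046825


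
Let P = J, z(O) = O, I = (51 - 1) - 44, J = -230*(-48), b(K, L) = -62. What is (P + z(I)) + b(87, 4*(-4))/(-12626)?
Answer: 69733429/6313 ≈ 11046.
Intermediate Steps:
J = 11040
I = 6 (I = 50 - 44 = 6)
P = 11040
(P + z(I)) + b(87, 4*(-4))/(-12626) = (11040 + 6) - 62/(-12626) = 11046 - 62*(-1/12626) = 11046 + 31/6313 = 69733429/6313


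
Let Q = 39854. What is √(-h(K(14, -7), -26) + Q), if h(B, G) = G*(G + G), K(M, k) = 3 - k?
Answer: 3*√4278 ≈ 196.22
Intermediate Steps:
h(B, G) = 2*G² (h(B, G) = G*(2*G) = 2*G²)
√(-h(K(14, -7), -26) + Q) = √(-2*(-26)² + 39854) = √(-2*676 + 39854) = √(-1*1352 + 39854) = √(-1352 + 39854) = √38502 = 3*√4278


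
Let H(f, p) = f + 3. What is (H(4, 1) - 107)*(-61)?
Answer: 6100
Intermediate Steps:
H(f, p) = 3 + f
(H(4, 1) - 107)*(-61) = ((3 + 4) - 107)*(-61) = (7 - 107)*(-61) = -100*(-61) = 6100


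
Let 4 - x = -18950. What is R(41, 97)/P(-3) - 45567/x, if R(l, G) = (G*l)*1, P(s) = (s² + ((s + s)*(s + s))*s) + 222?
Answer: 63031/2106 ≈ 29.929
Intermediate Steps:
x = 18954 (x = 4 - 1*(-18950) = 4 + 18950 = 18954)
P(s) = 222 + s² + 4*s³ (P(s) = (s² + ((2*s)*(2*s))*s) + 222 = (s² + (4*s²)*s) + 222 = (s² + 4*s³) + 222 = 222 + s² + 4*s³)
R(l, G) = G*l
R(41, 97)/P(-3) - 45567/x = (97*41)/(222 + (-3)² + 4*(-3)³) - 45567/18954 = 3977/(222 + 9 + 4*(-27)) - 45567*1/18954 = 3977/(222 + 9 - 108) - 5063/2106 = 3977/123 - 5063/2106 = 3977*(1/123) - 5063/2106 = 97/3 - 5063/2106 = 63031/2106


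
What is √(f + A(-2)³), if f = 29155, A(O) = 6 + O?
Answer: √29219 ≈ 170.94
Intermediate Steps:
√(f + A(-2)³) = √(29155 + (6 - 2)³) = √(29155 + 4³) = √(29155 + 64) = √29219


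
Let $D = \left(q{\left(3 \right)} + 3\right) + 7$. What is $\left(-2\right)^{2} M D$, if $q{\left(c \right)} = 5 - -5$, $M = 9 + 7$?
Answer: $1280$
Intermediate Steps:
$M = 16$
$q{\left(c \right)} = 10$ ($q{\left(c \right)} = 5 + 5 = 10$)
$D = 20$ ($D = \left(10 + 3\right) + 7 = 13 + 7 = 20$)
$\left(-2\right)^{2} M D = \left(-2\right)^{2} \cdot 16 \cdot 20 = 4 \cdot 16 \cdot 20 = 64 \cdot 20 = 1280$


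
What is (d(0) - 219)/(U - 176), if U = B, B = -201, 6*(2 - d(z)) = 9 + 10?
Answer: 1321/2262 ≈ 0.58400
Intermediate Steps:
d(z) = -7/6 (d(z) = 2 - (9 + 10)/6 = 2 - 1/6*19 = 2 - 19/6 = -7/6)
U = -201
(d(0) - 219)/(U - 176) = (-7/6 - 219)/(-201 - 176) = -1321/6/(-377) = -1321/6*(-1/377) = 1321/2262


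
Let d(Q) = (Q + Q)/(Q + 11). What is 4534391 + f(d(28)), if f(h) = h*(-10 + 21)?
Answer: 176841865/39 ≈ 4.5344e+6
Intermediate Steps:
d(Q) = 2*Q/(11 + Q) (d(Q) = (2*Q)/(11 + Q) = 2*Q/(11 + Q))
f(h) = 11*h (f(h) = h*11 = 11*h)
4534391 + f(d(28)) = 4534391 + 11*(2*28/(11 + 28)) = 4534391 + 11*(2*28/39) = 4534391 + 11*(2*28*(1/39)) = 4534391 + 11*(56/39) = 4534391 + 616/39 = 176841865/39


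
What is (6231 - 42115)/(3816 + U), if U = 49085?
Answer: -35884/52901 ≈ -0.67832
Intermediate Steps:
(6231 - 42115)/(3816 + U) = (6231 - 42115)/(3816 + 49085) = -35884/52901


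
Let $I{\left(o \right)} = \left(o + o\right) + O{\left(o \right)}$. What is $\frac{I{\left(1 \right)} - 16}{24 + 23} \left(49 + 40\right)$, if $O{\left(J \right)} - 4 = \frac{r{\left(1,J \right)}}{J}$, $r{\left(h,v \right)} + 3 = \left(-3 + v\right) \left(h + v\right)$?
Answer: $- \frac{1513}{47} \approx -32.191$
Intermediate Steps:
$r{\left(h,v \right)} = -3 + \left(-3 + v\right) \left(h + v\right)$
$O{\left(J \right)} = 4 + \frac{-6 + J^{2} - 2 J}{J}$ ($O{\left(J \right)} = 4 + \frac{-3 + J^{2} - 3 - 3 J + 1 J}{J} = 4 + \frac{-3 + J^{2} - 3 - 3 J + J}{J} = 4 + \frac{-6 + J^{2} - 2 J}{J}$)
$I{\left(o \right)} = 2 - \frac{6}{o} + 3 o$ ($I{\left(o \right)} = \left(o + o\right) + \left(2 + o - \frac{6}{o}\right) = 2 o + \left(2 + o - \frac{6}{o}\right) = 2 - \frac{6}{o} + 3 o$)
$\frac{I{\left(1 \right)} - 16}{24 + 23} \left(49 + 40\right) = \frac{\left(2 - \frac{6}{1} + 3 \cdot 1\right) - 16}{24 + 23} \left(49 + 40\right) = \frac{\left(2 - 6 + 3\right) - 16}{47} \cdot 89 = \left(\left(2 - 6 + 3\right) - 16\right) \frac{1}{47} \cdot 89 = \left(-1 - 16\right) \frac{1}{47} \cdot 89 = \left(-17\right) \frac{1}{47} \cdot 89 = \left(- \frac{17}{47}\right) 89 = - \frac{1513}{47}$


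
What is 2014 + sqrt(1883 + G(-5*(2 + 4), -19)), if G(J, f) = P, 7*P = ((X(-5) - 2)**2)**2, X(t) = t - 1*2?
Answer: 2014 + sqrt(138194)/7 ≈ 2067.1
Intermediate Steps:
X(t) = -2 + t (X(t) = t - 2 = -2 + t)
P = 6561/7 (P = (((-2 - 5) - 2)**2)**2/7 = ((-7 - 2)**2)**2/7 = ((-9)**2)**2/7 = (1/7)*81**2 = (1/7)*6561 = 6561/7 ≈ 937.29)
G(J, f) = 6561/7
2014 + sqrt(1883 + G(-5*(2 + 4), -19)) = 2014 + sqrt(1883 + 6561/7) = 2014 + sqrt(19742/7) = 2014 + sqrt(138194)/7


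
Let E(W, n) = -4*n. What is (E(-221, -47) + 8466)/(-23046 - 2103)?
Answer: -8654/25149 ≈ -0.34411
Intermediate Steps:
(E(-221, -47) + 8466)/(-23046 - 2103) = (-4*(-47) + 8466)/(-23046 - 2103) = (188 + 8466)/(-25149) = 8654*(-1/25149) = -8654/25149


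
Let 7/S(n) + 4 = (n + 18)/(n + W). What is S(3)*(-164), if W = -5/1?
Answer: 2296/29 ≈ 79.172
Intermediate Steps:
W = -5 (W = -5*1 = -5)
S(n) = 7/(-4 + (18 + n)/(-5 + n)) (S(n) = 7/(-4 + (n + 18)/(n - 5)) = 7/(-4 + (18 + n)/(-5 + n)))
S(3)*(-164) = (7*(5 - 1*3)/(-38 + 3*3))*(-164) = (7*(5 - 3)/(-38 + 9))*(-164) = (7*2/(-29))*(-164) = (7*(-1/29)*2)*(-164) = -14/29*(-164) = 2296/29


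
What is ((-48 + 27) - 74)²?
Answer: 9025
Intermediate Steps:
((-48 + 27) - 74)² = (-21 - 74)² = (-95)² = 9025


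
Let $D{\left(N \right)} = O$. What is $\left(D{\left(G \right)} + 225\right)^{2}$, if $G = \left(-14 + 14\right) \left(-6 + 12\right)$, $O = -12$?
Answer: $45369$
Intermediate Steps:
$G = 0$ ($G = 0 \cdot 6 = 0$)
$D{\left(N \right)} = -12$
$\left(D{\left(G \right)} + 225\right)^{2} = \left(-12 + 225\right)^{2} = 213^{2} = 45369$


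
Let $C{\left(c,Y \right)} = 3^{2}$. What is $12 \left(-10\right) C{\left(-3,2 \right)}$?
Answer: $-1080$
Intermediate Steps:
$C{\left(c,Y \right)} = 9$
$12 \left(-10\right) C{\left(-3,2 \right)} = 12 \left(-10\right) 9 = \left(-120\right) 9 = -1080$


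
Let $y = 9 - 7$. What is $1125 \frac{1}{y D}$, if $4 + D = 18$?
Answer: $\frac{1125}{28} \approx 40.179$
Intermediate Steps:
$D = 14$ ($D = -4 + 18 = 14$)
$y = 2$
$1125 \frac{1}{y D} = 1125 \frac{1}{2 \cdot 14} = 1125 \cdot \frac{1}{2} \cdot \frac{1}{14} = 1125 \cdot \frac{1}{28} = \frac{1125}{28}$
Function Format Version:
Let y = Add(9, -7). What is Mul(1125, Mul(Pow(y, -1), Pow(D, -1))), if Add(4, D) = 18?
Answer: Rational(1125, 28) ≈ 40.179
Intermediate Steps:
D = 14 (D = Add(-4, 18) = 14)
y = 2
Mul(1125, Mul(Pow(y, -1), Pow(D, -1))) = Mul(1125, Mul(Pow(2, -1), Pow(14, -1))) = Mul(1125, Mul(Rational(1, 2), Rational(1, 14))) = Mul(1125, Rational(1, 28)) = Rational(1125, 28)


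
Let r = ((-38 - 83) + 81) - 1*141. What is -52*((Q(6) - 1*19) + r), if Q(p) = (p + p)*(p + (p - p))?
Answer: 6656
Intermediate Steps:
r = -181 (r = (-121 + 81) - 141 = -40 - 141 = -181)
Q(p) = 2*p**2 (Q(p) = (2*p)*(p + 0) = (2*p)*p = 2*p**2)
-52*((Q(6) - 1*19) + r) = -52*((2*6**2 - 1*19) - 181) = -52*((2*36 - 19) - 181) = -52*((72 - 19) - 181) = -52*(53 - 181) = -52*(-128) = 6656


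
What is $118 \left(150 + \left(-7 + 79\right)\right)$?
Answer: $26196$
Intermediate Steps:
$118 \left(150 + \left(-7 + 79\right)\right) = 118 \left(150 + 72\right) = 118 \cdot 222 = 26196$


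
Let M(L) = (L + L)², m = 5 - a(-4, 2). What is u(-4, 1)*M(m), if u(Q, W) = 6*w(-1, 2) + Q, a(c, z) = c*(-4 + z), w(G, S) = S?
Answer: 288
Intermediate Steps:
m = -3 (m = 5 - (-4)*(-4 + 2) = 5 - (-4)*(-2) = 5 - 1*8 = 5 - 8 = -3)
u(Q, W) = 12 + Q (u(Q, W) = 6*2 + Q = 12 + Q)
M(L) = 4*L² (M(L) = (2*L)² = 4*L²)
u(-4, 1)*M(m) = (12 - 4)*(4*(-3)²) = 8*(4*9) = 8*36 = 288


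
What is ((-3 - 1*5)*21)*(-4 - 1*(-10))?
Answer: -1008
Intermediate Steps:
((-3 - 1*5)*21)*(-4 - 1*(-10)) = ((-3 - 5)*21)*(-4 + 10) = -8*21*6 = -168*6 = -1008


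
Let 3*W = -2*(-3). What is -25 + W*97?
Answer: 169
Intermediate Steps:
W = 2 (W = (-2*(-3))/3 = (⅓)*6 = 2)
-25 + W*97 = -25 + 2*97 = -25 + 194 = 169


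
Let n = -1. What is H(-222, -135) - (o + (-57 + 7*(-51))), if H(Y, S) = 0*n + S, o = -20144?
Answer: 20423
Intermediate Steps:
H(Y, S) = S (H(Y, S) = 0*(-1) + S = 0 + S = S)
H(-222, -135) - (o + (-57 + 7*(-51))) = -135 - (-20144 + (-57 + 7*(-51))) = -135 - (-20144 + (-57 - 357)) = -135 - (-20144 - 414) = -135 - 1*(-20558) = -135 + 20558 = 20423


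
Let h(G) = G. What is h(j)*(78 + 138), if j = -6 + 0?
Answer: -1296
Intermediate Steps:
j = -6
h(j)*(78 + 138) = -6*(78 + 138) = -6*216 = -1296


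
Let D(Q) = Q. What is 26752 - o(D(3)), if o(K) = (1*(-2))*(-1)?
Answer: 26750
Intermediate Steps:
o(K) = 2 (o(K) = -2*(-1) = 2)
26752 - o(D(3)) = 26752 - 1*2 = 26752 - 2 = 26750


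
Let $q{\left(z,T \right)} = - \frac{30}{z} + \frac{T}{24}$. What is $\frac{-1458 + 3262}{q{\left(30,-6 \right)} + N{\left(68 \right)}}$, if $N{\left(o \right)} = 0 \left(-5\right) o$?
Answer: $- \frac{7216}{5} \approx -1443.2$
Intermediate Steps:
$N{\left(o \right)} = 0$ ($N{\left(o \right)} = 0 o = 0$)
$q{\left(z,T \right)} = - \frac{30}{z} + \frac{T}{24}$ ($q{\left(z,T \right)} = - \frac{30}{z} + T \frac{1}{24} = - \frac{30}{z} + \frac{T}{24}$)
$\frac{-1458 + 3262}{q{\left(30,-6 \right)} + N{\left(68 \right)}} = \frac{-1458 + 3262}{\left(- \frac{30}{30} + \frac{1}{24} \left(-6\right)\right) + 0} = \frac{1804}{\left(\left(-30\right) \frac{1}{30} - \frac{1}{4}\right) + 0} = \frac{1804}{\left(-1 - \frac{1}{4}\right) + 0} = \frac{1804}{- \frac{5}{4} + 0} = \frac{1804}{- \frac{5}{4}} = 1804 \left(- \frac{4}{5}\right) = - \frac{7216}{5}$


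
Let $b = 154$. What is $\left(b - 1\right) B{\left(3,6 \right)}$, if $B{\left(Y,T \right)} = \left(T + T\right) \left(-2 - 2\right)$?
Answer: $-7344$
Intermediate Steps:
$B{\left(Y,T \right)} = - 8 T$ ($B{\left(Y,T \right)} = 2 T \left(-4\right) = - 8 T$)
$\left(b - 1\right) B{\left(3,6 \right)} = \left(154 - 1\right) \left(\left(-8\right) 6\right) = 153 \left(-48\right) = -7344$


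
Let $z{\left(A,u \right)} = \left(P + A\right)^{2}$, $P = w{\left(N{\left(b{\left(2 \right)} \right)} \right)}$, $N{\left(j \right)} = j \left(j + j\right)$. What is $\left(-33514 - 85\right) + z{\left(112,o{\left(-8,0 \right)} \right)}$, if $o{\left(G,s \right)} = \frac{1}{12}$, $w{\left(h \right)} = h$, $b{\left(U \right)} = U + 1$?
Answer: $-16699$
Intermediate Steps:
$b{\left(U \right)} = 1 + U$
$N{\left(j \right)} = 2 j^{2}$ ($N{\left(j \right)} = j 2 j = 2 j^{2}$)
$P = 18$ ($P = 2 \left(1 + 2\right)^{2} = 2 \cdot 3^{2} = 2 \cdot 9 = 18$)
$o{\left(G,s \right)} = \frac{1}{12}$
$z{\left(A,u \right)} = \left(18 + A\right)^{2}$
$\left(-33514 - 85\right) + z{\left(112,o{\left(-8,0 \right)} \right)} = \left(-33514 - 85\right) + \left(18 + 112\right)^{2} = -33599 + 130^{2} = -33599 + 16900 = -16699$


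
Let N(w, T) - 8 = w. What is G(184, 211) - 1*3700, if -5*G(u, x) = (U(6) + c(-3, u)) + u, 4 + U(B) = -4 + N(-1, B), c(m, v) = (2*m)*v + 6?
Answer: -3517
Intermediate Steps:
c(m, v) = 6 + 2*m*v (c(m, v) = 2*m*v + 6 = 6 + 2*m*v)
N(w, T) = 8 + w
U(B) = -1 (U(B) = -4 + (-4 + (8 - 1)) = -4 + (-4 + 7) = -4 + 3 = -1)
G(u, x) = -1 + u (G(u, x) = -((-1 + (6 + 2*(-3)*u)) + u)/5 = -((-1 + (6 - 6*u)) + u)/5 = -((5 - 6*u) + u)/5 = -(5 - 5*u)/5 = -1 + u)
G(184, 211) - 1*3700 = (-1 + 184) - 1*3700 = 183 - 3700 = -3517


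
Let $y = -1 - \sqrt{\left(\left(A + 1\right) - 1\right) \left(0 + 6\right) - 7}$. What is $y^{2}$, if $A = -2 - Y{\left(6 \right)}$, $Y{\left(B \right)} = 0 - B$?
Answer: $\left(1 + \sqrt{17}\right)^{2} \approx 26.246$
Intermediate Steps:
$Y{\left(B \right)} = - B$
$A = 4$ ($A = -2 - \left(-1\right) 6 = -2 - -6 = -2 + 6 = 4$)
$y = -1 - \sqrt{17}$ ($y = -1 - \sqrt{\left(\left(4 + 1\right) - 1\right) \left(0 + 6\right) - 7} = -1 - \sqrt{\left(5 - 1\right) 6 - 7} = -1 - \sqrt{4 \cdot 6 - 7} = -1 - \sqrt{24 - 7} = -1 - \sqrt{17} \approx -5.1231$)
$y^{2} = \left(-1 - \sqrt{17}\right)^{2}$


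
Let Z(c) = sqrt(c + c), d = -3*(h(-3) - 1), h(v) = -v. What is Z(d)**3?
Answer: -24*I*sqrt(3) ≈ -41.569*I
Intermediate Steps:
d = -6 (d = -3*(-1*(-3) - 1) = -3*(3 - 1) = -3*2 = -6)
Z(c) = sqrt(2)*sqrt(c) (Z(c) = sqrt(2*c) = sqrt(2)*sqrt(c))
Z(d)**3 = (sqrt(2)*sqrt(-6))**3 = (sqrt(2)*(I*sqrt(6)))**3 = (2*I*sqrt(3))**3 = -24*I*sqrt(3)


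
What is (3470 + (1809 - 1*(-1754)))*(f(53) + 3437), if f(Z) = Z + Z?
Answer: 24917919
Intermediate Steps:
f(Z) = 2*Z
(3470 + (1809 - 1*(-1754)))*(f(53) + 3437) = (3470 + (1809 - 1*(-1754)))*(2*53 + 3437) = (3470 + (1809 + 1754))*(106 + 3437) = (3470 + 3563)*3543 = 7033*3543 = 24917919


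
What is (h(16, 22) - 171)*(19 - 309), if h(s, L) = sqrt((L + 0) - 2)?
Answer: 49590 - 580*sqrt(5) ≈ 48293.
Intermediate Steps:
h(s, L) = sqrt(-2 + L) (h(s, L) = sqrt(L - 2) = sqrt(-2 + L))
(h(16, 22) - 171)*(19 - 309) = (sqrt(-2 + 22) - 171)*(19 - 309) = (sqrt(20) - 171)*(-290) = (2*sqrt(5) - 171)*(-290) = (-171 + 2*sqrt(5))*(-290) = 49590 - 580*sqrt(5)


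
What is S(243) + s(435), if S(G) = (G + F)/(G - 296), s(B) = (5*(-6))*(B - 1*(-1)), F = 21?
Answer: -693504/53 ≈ -13085.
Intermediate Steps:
s(B) = -30 - 30*B (s(B) = -30*(B + 1) = -30*(1 + B) = -30 - 30*B)
S(G) = (21 + G)/(-296 + G) (S(G) = (G + 21)/(G - 296) = (21 + G)/(-296 + G))
S(243) + s(435) = (21 + 243)/(-296 + 243) + (-30 - 30*435) = 264/(-53) + (-30 - 13050) = -1/53*264 - 13080 = -264/53 - 13080 = -693504/53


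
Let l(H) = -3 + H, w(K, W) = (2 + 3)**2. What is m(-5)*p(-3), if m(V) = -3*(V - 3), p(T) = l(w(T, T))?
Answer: 528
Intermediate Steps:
w(K, W) = 25 (w(K, W) = 5**2 = 25)
p(T) = 22 (p(T) = -3 + 25 = 22)
m(V) = 9 - 3*V (m(V) = -3*(-3 + V) = 9 - 3*V)
m(-5)*p(-3) = (9 - 3*(-5))*22 = (9 + 15)*22 = 24*22 = 528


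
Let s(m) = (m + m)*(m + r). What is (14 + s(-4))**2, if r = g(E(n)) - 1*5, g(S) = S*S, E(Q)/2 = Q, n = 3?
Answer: 40804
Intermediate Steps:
E(Q) = 2*Q
g(S) = S**2
r = 31 (r = (2*3)**2 - 1*5 = 6**2 - 5 = 36 - 5 = 31)
s(m) = 2*m*(31 + m) (s(m) = (m + m)*(m + 31) = (2*m)*(31 + m) = 2*m*(31 + m))
(14 + s(-4))**2 = (14 + 2*(-4)*(31 - 4))**2 = (14 + 2*(-4)*27)**2 = (14 - 216)**2 = (-202)**2 = 40804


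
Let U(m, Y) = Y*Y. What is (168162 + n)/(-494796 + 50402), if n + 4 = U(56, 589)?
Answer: -515079/444394 ≈ -1.1591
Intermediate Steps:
U(m, Y) = Y**2
n = 346917 (n = -4 + 589**2 = -4 + 346921 = 346917)
(168162 + n)/(-494796 + 50402) = (168162 + 346917)/(-494796 + 50402) = 515079/(-444394) = 515079*(-1/444394) = -515079/444394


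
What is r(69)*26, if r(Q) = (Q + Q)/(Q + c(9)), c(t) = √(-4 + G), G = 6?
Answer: 247572/4759 - 3588*√2/4759 ≈ 50.956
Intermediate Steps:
c(t) = √2 (c(t) = √(-4 + 6) = √2)
r(Q) = 2*Q/(Q + √2) (r(Q) = (Q + Q)/(Q + √2) = (2*Q)/(Q + √2) = 2*Q/(Q + √2))
r(69)*26 = (2*69/(69 + √2))*26 = (138/(69 + √2))*26 = 3588/(69 + √2)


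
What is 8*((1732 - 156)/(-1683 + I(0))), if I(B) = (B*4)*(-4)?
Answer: -12608/1683 ≈ -7.4914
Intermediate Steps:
I(B) = -16*B (I(B) = (4*B)*(-4) = -16*B)
8*((1732 - 156)/(-1683 + I(0))) = 8*((1732 - 156)/(-1683 - 16*0)) = 8*(1576/(-1683 + 0)) = 8*(1576/(-1683)) = 8*(1576*(-1/1683)) = 8*(-1576/1683) = -12608/1683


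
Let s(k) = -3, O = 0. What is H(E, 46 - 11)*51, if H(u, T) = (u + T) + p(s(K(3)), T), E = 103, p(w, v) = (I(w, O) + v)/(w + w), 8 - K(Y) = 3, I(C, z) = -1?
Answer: 6749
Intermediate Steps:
K(Y) = 5 (K(Y) = 8 - 1*3 = 8 - 3 = 5)
p(w, v) = (-1 + v)/(2*w) (p(w, v) = (-1 + v)/(w + w) = (-1 + v)/((2*w)) = (-1 + v)*(1/(2*w)) = (-1 + v)/(2*w))
H(u, T) = ⅙ + u + 5*T/6 (H(u, T) = (u + T) + (½)*(-1 + T)/(-3) = (T + u) + (½)*(-⅓)*(-1 + T) = (T + u) + (⅙ - T/6) = ⅙ + u + 5*T/6)
H(E, 46 - 11)*51 = (⅙ + 103 + 5*(46 - 11)/6)*51 = (⅙ + 103 + (⅚)*35)*51 = (⅙ + 103 + 175/6)*51 = (397/3)*51 = 6749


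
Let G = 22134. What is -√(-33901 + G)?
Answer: -41*I*√7 ≈ -108.48*I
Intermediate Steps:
-√(-33901 + G) = -√(-33901 + 22134) = -√(-11767) = -41*I*√7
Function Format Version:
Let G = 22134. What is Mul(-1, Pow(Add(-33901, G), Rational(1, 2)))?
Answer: Mul(-41, I, Pow(7, Rational(1, 2))) ≈ Mul(-108.48, I)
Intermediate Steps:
Mul(-1, Pow(Add(-33901, G), Rational(1, 2))) = Mul(-1, Pow(Add(-33901, 22134), Rational(1, 2))) = Mul(-1, Pow(-11767, Rational(1, 2))) = Mul(-1, Mul(41, I, Pow(7, Rational(1, 2)))) = Mul(-41, I, Pow(7, Rational(1, 2)))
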